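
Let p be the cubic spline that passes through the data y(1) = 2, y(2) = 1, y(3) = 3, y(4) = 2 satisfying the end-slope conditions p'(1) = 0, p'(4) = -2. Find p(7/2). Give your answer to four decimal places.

2.8917

Write σ_i for p''(x_i). With h_i = 1, 1, 1 and divided differences Δ_i = -1, 2, -1, the continuity of p' gives the tridiagonal system
  1·σ_0 + 4·σ_1 + 1·σ_2 = 6(Δ_1 - Δ_0) = 18
  1·σ_1 + 4·σ_2 + 1·σ_3 = 6(Δ_2 - Δ_1) = -18
Clamped end conditions give two more equations: 2h_0·σ_0 + h_0·σ_1 = 6(Δ_0 - p'(1)) = -6 and h_2·σ_2 + 2h_2·σ_3 = 6(p'(4) - Δ_2) = -6.
Hence σ_0 = -104/15, σ_1 = 118/15, σ_2 = -98/15, σ_3 = 4/15.
On [3, 4], p(t) = 3 + 17/15·(t - 3) - 49/15·(t - 3)² + 17/15·(t - 3)³.
With (t - 3) = 1/2: p(7/2) = 347/120.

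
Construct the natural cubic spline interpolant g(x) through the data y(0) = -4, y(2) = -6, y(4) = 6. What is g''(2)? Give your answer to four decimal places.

5.2500

Put σ_i = g'' at the i-th knot. Here h = (2, 2) and Δ = (-1, 6), so the interior equations h_(i-1)·σ_(i-1) + 2(h_(i-1)+h_i)·σ_i + h_i·σ_(i+1) = 6(Δ_i − Δ_(i-1)) read
  2·σ_0 + 8·σ_1 + 2·σ_2 = 6(Δ_1 - Δ_0) = 42
Natural end conditions: σ_0 = σ_2 = 0.
Solving the tridiagonal system: σ_0 = 0, σ_1 = 21/4, σ_2 = 0.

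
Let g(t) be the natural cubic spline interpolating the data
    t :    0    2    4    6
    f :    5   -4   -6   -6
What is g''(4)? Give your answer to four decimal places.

With M_i denoting the second derivative at x_i, h_i = 2, 2, 2, and Δ_i = (y_(i+1) − y_i)/h_i = -9/2, -1, 0:
  2·M_0 + 8·M_1 + 2·M_2 = 6(Δ_1 - Δ_0) = 21
  2·M_1 + 8·M_2 + 2·M_3 = 6(Δ_2 - Δ_1) = 6
Natural end conditions: M_0 = M_3 = 0.
Solving: M_0 = 0, M_1 = 13/5, M_2 = 1/10, M_3 = 0.

0.1000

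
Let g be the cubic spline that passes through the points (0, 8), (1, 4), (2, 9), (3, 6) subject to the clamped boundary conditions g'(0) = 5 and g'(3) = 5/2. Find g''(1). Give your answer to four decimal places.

30.9333

With m_i denoting the second derivative at x_i, h_i = 1, 1, 1, and Δ_i = (y_(i+1) − y_i)/h_i = -4, 5, -3:
  1·m_0 + 4·m_1 + 1·m_2 = 6(Δ_1 - Δ_0) = 54
  1·m_1 + 4·m_2 + 1·m_3 = 6(Δ_2 - Δ_1) = -48
Clamped end conditions give two more equations: 2h_0·m_0 + h_0·m_1 = 6(Δ_0 - g'(0)) = -54 and h_2·m_2 + 2h_2·m_3 = 6(g'(3) - Δ_2) = 33.
Forward elimination and back-substitution give m_0 = -637/15, m_1 = 464/15, m_2 = -409/15, m_3 = 452/15.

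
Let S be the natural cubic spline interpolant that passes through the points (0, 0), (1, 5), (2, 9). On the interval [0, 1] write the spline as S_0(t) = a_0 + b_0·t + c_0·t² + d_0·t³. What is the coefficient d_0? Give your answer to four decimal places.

With M_i denoting the second derivative at x_i, h_i = 1, 1, and Δ_i = (y_(i+1) − y_i)/h_i = 5, 4:
  1·M_0 + 4·M_1 + 1·M_2 = 6(Δ_1 - Δ_0) = -6
Natural end conditions: M_0 = M_2 = 0.
Hence M_0 = 0, M_1 = -3/2, M_2 = 0.
On [0, 1], with S_0(t) = a_0 + b_0·t + c_0·t² + d_0·t³: c_0 = M_0/2 = 0, d_0 = (M_1 - M_0)/(6h_0) = -1/4, b_0 = Δ_0 - h_0(2M_0 + M_1)/6 = 21/4.

-0.2500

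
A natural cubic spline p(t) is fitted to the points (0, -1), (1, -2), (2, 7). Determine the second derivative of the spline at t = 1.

Put M_i = p'' at the i-th knot. Here h = (1, 1) and Δ = (-1, 9), so the interior equations h_(i-1)·M_(i-1) + 2(h_(i-1)+h_i)·M_i + h_i·M_(i+1) = 6(Δ_i − Δ_(i-1)) read
  1·M_0 + 4·M_1 + 1·M_2 = 6(Δ_1 - Δ_0) = 60
Natural end conditions: M_0 = M_2 = 0.
Hence M_0 = 0, M_1 = 15, M_2 = 0.

15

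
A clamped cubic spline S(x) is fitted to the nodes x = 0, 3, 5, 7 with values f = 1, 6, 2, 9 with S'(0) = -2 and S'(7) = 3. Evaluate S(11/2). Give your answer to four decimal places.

With M_i denoting the second derivative at x_i, h_i = 3, 2, 2, and Δ_i = (y_(i+1) − y_i)/h_i = 5/3, -2, 7/2:
  3·M_0 + 10·M_1 + 2·M_2 = 6(Δ_1 - Δ_0) = -22
  2·M_1 + 8·M_2 + 2·M_3 = 6(Δ_2 - Δ_1) = 33
Clamped end conditions give two more equations: 2h_0·M_0 + h_0·M_1 = 6(Δ_0 - S'(0)) = 22 and h_2·M_2 + 2h_2·M_3 = 6(S'(7) - Δ_2) = -3.
Solving: M_0 = 707/111, M_1 = -200/37, M_2 = 479/74, M_3 = -295/74.
On [5, 7], S(x) = 2 + 19/37·(x - 5) + 479/148·(x - 5)² - 129/148·(x - 5)³.
With (x - 5) = 1/2: S(11/2) = 3501/1184.

2.9569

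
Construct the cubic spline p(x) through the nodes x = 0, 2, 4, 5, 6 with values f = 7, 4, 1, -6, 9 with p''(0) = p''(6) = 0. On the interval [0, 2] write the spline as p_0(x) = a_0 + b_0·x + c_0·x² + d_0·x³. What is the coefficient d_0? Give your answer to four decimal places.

With M_i denoting the second derivative at x_i, h_i = 2, 2, 1, 1, and Δ_i = (y_(i+1) − y_i)/h_i = -3/2, -3/2, -7, 15:
  2·M_0 + 8·M_1 + 2·M_2 = 6(Δ_1 - Δ_0) = 0
  2·M_1 + 6·M_2 + 1·M_3 = 6(Δ_2 - Δ_1) = -33
  1·M_2 + 4·M_3 + 1·M_4 = 6(Δ_3 - Δ_2) = 132
Natural end conditions: M_0 = M_4 = 0.
Forward elimination and back-substitution give M_0 = 0, M_1 = 22/7, M_2 = -88/7, M_3 = 253/7, M_4 = 0.
On [0, 2], with p_0(x) = a_0 + b_0·x + c_0·x² + d_0·x³: c_0 = M_0/2 = 0, d_0 = (M_1 - M_0)/(6h_0) = 11/42, b_0 = Δ_0 - h_0(2M_0 + M_1)/6 = -107/42.

0.2619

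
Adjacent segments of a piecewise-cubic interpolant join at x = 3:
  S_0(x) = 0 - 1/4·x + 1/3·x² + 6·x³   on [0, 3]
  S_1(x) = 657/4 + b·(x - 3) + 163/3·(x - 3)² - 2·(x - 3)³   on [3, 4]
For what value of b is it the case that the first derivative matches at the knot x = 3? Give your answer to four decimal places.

163.7500

S_0'(x) = -1/4 + 2/3·x + 18·x², so S_0'(3) = 655/4. On the right, S_1'(3) = b, so b = 655/4.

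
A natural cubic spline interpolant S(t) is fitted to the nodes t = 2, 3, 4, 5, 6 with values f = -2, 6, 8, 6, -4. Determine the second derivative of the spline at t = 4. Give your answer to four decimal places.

Write m_i for S''(x_i). With h_i = 1, 1, 1, 1 and divided differences Δ_i = 8, 2, -2, -10, the continuity of S' gives the tridiagonal system
  1·m_0 + 4·m_1 + 1·m_2 = 6(Δ_1 - Δ_0) = -36
  1·m_1 + 4·m_2 + 1·m_3 = 6(Δ_2 - Δ_1) = -24
  1·m_2 + 4·m_3 + 1·m_4 = 6(Δ_3 - Δ_2) = -48
Natural end conditions: m_0 = m_4 = 0.
Forward elimination and back-substitution give m_0 = 0, m_1 = -123/14, m_2 = -6/7, m_3 = -165/14, m_4 = 0.

-0.8571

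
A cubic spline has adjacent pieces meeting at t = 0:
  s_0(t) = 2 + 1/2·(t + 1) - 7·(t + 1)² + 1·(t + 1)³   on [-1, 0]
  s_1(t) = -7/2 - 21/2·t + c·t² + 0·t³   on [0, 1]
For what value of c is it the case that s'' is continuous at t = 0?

s_0''(t) = -14 + 6·(t + 1), so s_0''(0) = -8. On the right, s_1''(0) = 2c, so c = -4.

-4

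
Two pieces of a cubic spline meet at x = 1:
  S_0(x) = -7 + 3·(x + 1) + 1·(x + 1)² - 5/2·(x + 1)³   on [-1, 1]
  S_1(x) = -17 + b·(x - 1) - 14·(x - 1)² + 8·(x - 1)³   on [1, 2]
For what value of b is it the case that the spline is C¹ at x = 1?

S_0'(x) = 3 + 2·(x + 1) - 15/2·(x + 1)², so S_0'(1) = -23. On the right, S_1'(1) = b, so b = -23.

-23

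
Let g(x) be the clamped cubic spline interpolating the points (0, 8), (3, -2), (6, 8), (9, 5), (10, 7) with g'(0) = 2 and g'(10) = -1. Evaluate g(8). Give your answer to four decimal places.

Write σ_i for g''(x_i). With h_i = 3, 3, 3, 1 and divided differences Δ_i = -10/3, 10/3, -1, 2, the continuity of g' gives the tridiagonal system
  3·σ_0 + 12·σ_1 + 3·σ_2 = 6(Δ_1 - Δ_0) = 40
  3·σ_1 + 12·σ_2 + 3·σ_3 = 6(Δ_2 - Δ_1) = -26
  3·σ_2 + 8·σ_3 + 1·σ_4 = 6(Δ_3 - Δ_2) = 18
Clamped end conditions give two more equations: 2h_0·σ_0 + h_0·σ_1 = 6(Δ_0 - g'(0)) = -32 and h_3·σ_3 + 2h_3·σ_4 = 6(g'(10) - Δ_3) = -18.
Solving the tridiagonal system: σ_0 = -254/29, σ_1 = 596/87, σ_2 = -154/29, σ_3 = 166/29, σ_4 = -344/29.
On [6, 9], g(x) = 8 + 42/29·(x - 6) - 77/29·(x - 6)² + 160/261·(x - 6)³.
With (x - 6) = 2: g(8) = 1352/261.

5.1801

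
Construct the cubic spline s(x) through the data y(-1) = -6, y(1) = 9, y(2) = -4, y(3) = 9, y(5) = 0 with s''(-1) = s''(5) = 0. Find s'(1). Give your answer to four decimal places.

Write M_i for s''(x_i). With h_i = 2, 1, 1, 2 and divided differences Δ_i = 15/2, -13, 13, -9/2, the continuity of s' gives the tridiagonal system
  2·M_0 + 6·M_1 + 1·M_2 = 6(Δ_1 - Δ_0) = -123
  1·M_1 + 4·M_2 + 1·M_3 = 6(Δ_2 - Δ_1) = 156
  1·M_2 + 6·M_3 + 2·M_4 = 6(Δ_3 - Δ_2) = -105
Natural end conditions: M_0 = M_4 = 0.
Hence M_0 = 0, M_1 = -645/22, M_2 = 582/11, M_3 = -579/22, M_4 = 0.
On [1, 2], s'(x) = b_1 + 2c_1·(x - 1) + 3d_1·(x - 1)² with b_1 = Δ_1 - h_1(2M_1 + M_2)/6 = -265/22, c_1 = M_1/2 = -645/44, d_1 = (M_2 - M_1)/(6h_1) = 603/44. So s'(1) = -265/22.

-12.0455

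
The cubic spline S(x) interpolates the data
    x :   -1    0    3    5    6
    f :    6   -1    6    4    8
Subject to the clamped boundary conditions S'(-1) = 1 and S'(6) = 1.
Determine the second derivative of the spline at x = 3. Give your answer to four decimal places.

Write m_i for S''(x_i). With h_i = 1, 3, 2, 1 and divided differences Δ_i = -7, 7/3, -1, 4, the continuity of S' gives the tridiagonal system
  1·m_0 + 8·m_1 + 3·m_2 = 6(Δ_1 - Δ_0) = 56
  3·m_1 + 10·m_2 + 2·m_3 = 6(Δ_2 - Δ_1) = -20
  2·m_2 + 6·m_3 + 1·m_4 = 6(Δ_3 - Δ_2) = 30
Clamped end conditions give two more equations: 2h_0·m_0 + h_0·m_1 = 6(Δ_0 - S'(-1)) = -48 and h_3·m_3 + 2h_3·m_4 = 6(S'(6) - Δ_3) = -18.
Forward elimination and back-substitution give m_0 = -1146/37, m_1 = 516/37, m_2 = -910/111, m_3 = 1118/111, m_4 = -1558/111.

-8.1982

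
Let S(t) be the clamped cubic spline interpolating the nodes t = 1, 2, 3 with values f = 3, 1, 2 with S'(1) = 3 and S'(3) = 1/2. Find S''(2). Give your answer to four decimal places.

Write m_i for S''(x_i). With h_i = 1, 1 and divided differences Δ_i = -2, 1, the continuity of S' gives the tridiagonal system
  1·m_0 + 4·m_1 + 1·m_2 = 6(Δ_1 - Δ_0) = 18
Clamped end conditions give two more equations: 2h_0·m_0 + h_0·m_1 = 6(Δ_0 - S'(1)) = -30 and h_1·m_1 + 2h_1·m_2 = 6(S'(3) - Δ_1) = -3.
Forward elimination and back-substitution give m_0 = -83/4, m_1 = 23/2, m_2 = -29/4.

11.5000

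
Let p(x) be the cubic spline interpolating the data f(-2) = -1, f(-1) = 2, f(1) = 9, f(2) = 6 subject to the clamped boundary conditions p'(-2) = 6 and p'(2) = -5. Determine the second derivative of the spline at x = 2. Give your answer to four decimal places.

-2.0857

Let M_i = p''(x_i). Step sizes h_i = 1, 2, 1; slopes of the chords Δ_i = (y_(i+1) - y_i)/h_i = 3, 7/2, -3.
  1·M_0 + 6·M_1 + 2·M_2 = 6(Δ_1 - Δ_0) = 3
  2·M_1 + 6·M_2 + 1·M_3 = 6(Δ_2 - Δ_1) = -39
Clamped end conditions give two more equations: 2h_0·M_0 + h_0·M_1 = 6(Δ_0 - p'(-2)) = -18 and h_2·M_2 + 2h_2·M_3 = 6(p'(2) - Δ_2) = -12.
Forward elimination and back-substitution give M_0 = -403/35, M_1 = 176/35, M_2 = -274/35, M_3 = -73/35.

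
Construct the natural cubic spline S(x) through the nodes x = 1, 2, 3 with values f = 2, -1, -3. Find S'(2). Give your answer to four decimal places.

Put σ_i = S'' at the i-th knot. Here h = (1, 1) and Δ = (-3, -2), so the interior equations h_(i-1)·σ_(i-1) + 2(h_(i-1)+h_i)·σ_i + h_i·σ_(i+1) = 6(Δ_i − Δ_(i-1)) read
  1·σ_0 + 4·σ_1 + 1·σ_2 = 6(Δ_1 - Δ_0) = 6
Natural end conditions: σ_0 = σ_2 = 0.
Solving: σ_0 = 0, σ_1 = 3/2, σ_2 = 0.
On [2, 3], S'(x) = b_1 + 2c_1·(x - 2) + 3d_1·(x - 2)² with b_1 = Δ_1 - h_1(2σ_1 + σ_2)/6 = -5/2, c_1 = σ_1/2 = 3/4, d_1 = (σ_2 - σ_1)/(6h_1) = -1/4. So S'(2) = -5/2.

-2.5000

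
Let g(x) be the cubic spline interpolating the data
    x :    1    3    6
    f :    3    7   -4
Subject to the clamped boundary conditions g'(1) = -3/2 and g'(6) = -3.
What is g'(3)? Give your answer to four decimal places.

With m_i denoting the second derivative at x_i, h_i = 2, 3, and Δ_i = (y_(i+1) − y_i)/h_i = 2, -11/3:
  2·m_0 + 10·m_1 + 3·m_2 = 6(Δ_1 - Δ_0) = -34
Clamped end conditions give two more equations: 2h_0·m_0 + h_0·m_1 = 6(Δ_0 - g'(1)) = 21 and h_1·m_1 + 2h_1·m_2 = 6(g'(6) - Δ_1) = 4.
Forward elimination and back-substitution give m_0 = 167/20, m_1 = -31/5, m_2 = 113/30.
On [3, 6], g'(x) = b_1 + 2c_1·(x - 3) + 3d_1·(x - 3)² with b_1 = Δ_1 - h_1(2m_1 + m_2)/6 = 13/20, c_1 = m_1/2 = -31/10, d_1 = (m_2 - m_1)/(6h_1) = 299/540. So g'(3) = 13/20.

0.6500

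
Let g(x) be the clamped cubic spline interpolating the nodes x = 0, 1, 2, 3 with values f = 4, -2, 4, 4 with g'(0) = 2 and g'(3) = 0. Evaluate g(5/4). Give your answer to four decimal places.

Put M_i = g'' at the i-th knot. Here h = (1, 1, 1) and Δ = (-6, 6, 0), so the interior equations h_(i-1)·M_(i-1) + 2(h_(i-1)+h_i)·M_i + h_i·M_(i+1) = 6(Δ_i − Δ_(i-1)) read
  1·M_0 + 4·M_1 + 1·M_2 = 6(Δ_1 - Δ_0) = 72
  1·M_1 + 4·M_2 + 1·M_3 = 6(Δ_2 - Δ_1) = -36
Clamped end conditions give two more equations: 2h_0·M_0 + h_0·M_1 = 6(Δ_0 - g'(0)) = -48 and h_2·M_2 + 2h_2·M_3 = 6(g'(3) - Δ_2) = 0.
Solving the tridiagonal system: M_0 = -608/15, M_1 = 496/15, M_2 = -296/15, M_3 = 148/15.
On [1, 2], g(x) = -2 - 26/15·(x - 1) + 248/15·(x - 1)² - 44/5·(x - 1)³.
With (x - 1) = 1/4: g(5/4) = -123/80.

-1.5375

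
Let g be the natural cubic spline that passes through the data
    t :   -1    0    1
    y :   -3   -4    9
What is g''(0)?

Write M_i for g''(x_i). With h_i = 1, 1 and divided differences Δ_i = -1, 13, the continuity of g' gives the tridiagonal system
  1·M_0 + 4·M_1 + 1·M_2 = 6(Δ_1 - Δ_0) = 84
Natural end conditions: M_0 = M_2 = 0.
Solving: M_0 = 0, M_1 = 21, M_2 = 0.

21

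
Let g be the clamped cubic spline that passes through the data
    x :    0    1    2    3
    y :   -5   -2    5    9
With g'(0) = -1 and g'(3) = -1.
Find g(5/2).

8

Let M_i = g''(x_i). Step sizes h_i = 1, 1, 1; slopes of the chords Δ_i = (y_(i+1) - y_i)/h_i = 3, 7, 4.
  1·M_0 + 4·M_1 + 1·M_2 = 6(Δ_1 - Δ_0) = 24
  1·M_1 + 4·M_2 + 1·M_3 = 6(Δ_2 - Δ_1) = -18
Clamped end conditions give two more equations: 2h_0·M_0 + h_0·M_1 = 6(Δ_0 - g'(0)) = 24 and h_2·M_2 + 2h_2·M_3 = 6(g'(3) - Δ_2) = -30.
Solving the tridiagonal system: M_0 = 10, M_1 = 4, M_2 = -2, M_3 = -14.
On [2, 3], g(x) = 5 + 7·(x - 2) - 1·(x - 2)² - 2·(x - 2)³.
With (x - 2) = 1/2: g(5/2) = 8.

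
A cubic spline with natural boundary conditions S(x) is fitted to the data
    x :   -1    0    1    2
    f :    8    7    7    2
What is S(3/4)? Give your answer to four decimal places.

7.3188

Let m_i = S''(x_i). Step sizes h_i = 1, 1, 1; slopes of the chords Δ_i = (y_(i+1) - y_i)/h_i = -1, 0, -5.
  1·m_0 + 4·m_1 + 1·m_2 = 6(Δ_1 - Δ_0) = 6
  1·m_1 + 4·m_2 + 1·m_3 = 6(Δ_2 - Δ_1) = -30
Natural end conditions: m_0 = m_3 = 0.
Hence m_0 = 0, m_1 = 18/5, m_2 = -42/5, m_3 = 0.
On [0, 1], S(x) = 7 + 1/5·x + 9/5·x² - 2·x³.
With x = 3/4: S(3/4) = 1171/160.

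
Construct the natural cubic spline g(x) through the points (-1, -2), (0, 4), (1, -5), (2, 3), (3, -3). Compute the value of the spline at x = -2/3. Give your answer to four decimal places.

1.6243

Write M_i for g''(x_i). With h_i = 1, 1, 1, 1 and divided differences Δ_i = 6, -9, 8, -6, the continuity of g' gives the tridiagonal system
  1·M_0 + 4·M_1 + 1·M_2 = 6(Δ_1 - Δ_0) = -90
  1·M_1 + 4·M_2 + 1·M_3 = 6(Δ_2 - Δ_1) = 102
  1·M_2 + 4·M_3 + 1·M_4 = 6(Δ_3 - Δ_2) = -84
Natural end conditions: M_0 = M_4 = 0.
Solving: M_0 = 0, M_1 = -921/28, M_2 = 291/7, M_3 = -879/28, M_4 = 0.
On [-1, 0], g(x) = -2 + 643/56·(x + 1) + 0·(x + 1)² - 307/56·(x + 1)³.
With (x + 1) = 1/3: g(-2/3) = 307/189.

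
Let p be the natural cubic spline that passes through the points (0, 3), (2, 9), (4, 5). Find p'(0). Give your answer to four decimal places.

4.2500

With σ_i denoting the second derivative at x_i, h_i = 2, 2, and Δ_i = (y_(i+1) − y_i)/h_i = 3, -2:
  2·σ_0 + 8·σ_1 + 2·σ_2 = 6(Δ_1 - Δ_0) = -30
Natural end conditions: σ_0 = σ_2 = 0.
Forward elimination and back-substitution give σ_0 = 0, σ_1 = -15/4, σ_2 = 0.
On [0, 2], p'(x) = b_0 + 2c_0·x + 3d_0·x² with b_0 = Δ_0 - h_0(2σ_0 + σ_1)/6 = 17/4, c_0 = σ_0/2 = 0, d_0 = (σ_1 - σ_0)/(6h_0) = -5/16. So p'(0) = 17/4.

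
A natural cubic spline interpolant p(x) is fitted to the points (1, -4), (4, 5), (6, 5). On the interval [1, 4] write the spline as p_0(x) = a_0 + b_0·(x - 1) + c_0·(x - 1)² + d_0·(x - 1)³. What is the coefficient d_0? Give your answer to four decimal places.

Put M_i = p'' at the i-th knot. Here h = (3, 2) and Δ = (3, 0), so the interior equations h_(i-1)·M_(i-1) + 2(h_(i-1)+h_i)·M_i + h_i·M_(i+1) = 6(Δ_i − Δ_(i-1)) read
  3·M_0 + 10·M_1 + 2·M_2 = 6(Δ_1 - Δ_0) = -18
Natural end conditions: M_0 = M_2 = 0.
Solving the tridiagonal system: M_0 = 0, M_1 = -9/5, M_2 = 0.
On [1, 4], with p_0(x) = a_0 + b_0·(x - 1) + c_0·(x - 1)² + d_0·(x - 1)³: c_0 = M_0/2 = 0, d_0 = (M_1 - M_0)/(6h_0) = -1/10, b_0 = Δ_0 - h_0(2M_0 + M_1)/6 = 39/10.

-0.1000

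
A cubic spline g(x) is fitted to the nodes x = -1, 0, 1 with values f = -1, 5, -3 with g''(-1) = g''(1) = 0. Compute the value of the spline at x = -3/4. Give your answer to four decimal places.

1.3203

Let m_i = g''(x_i). Step sizes h_i = 1, 1; slopes of the chords Δ_i = (y_(i+1) - y_i)/h_i = 6, -8.
  1·m_0 + 4·m_1 + 1·m_2 = 6(Δ_1 - Δ_0) = -84
Natural end conditions: m_0 = m_2 = 0.
Solving: m_0 = 0, m_1 = -21, m_2 = 0.
On [-1, 0], g(x) = -1 + 19/2·(x + 1) + 0·(x + 1)² - 7/2·(x + 1)³.
With (x + 1) = 1/4: g(-3/4) = 169/128.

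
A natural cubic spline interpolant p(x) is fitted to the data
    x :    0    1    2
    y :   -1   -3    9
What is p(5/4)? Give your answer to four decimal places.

With m_i denoting the second derivative at x_i, h_i = 1, 1, and Δ_i = (y_(i+1) − y_i)/h_i = -2, 12:
  1·m_0 + 4·m_1 + 1·m_2 = 6(Δ_1 - Δ_0) = 84
Natural end conditions: m_0 = m_2 = 0.
Forward elimination and back-substitution give m_0 = 0, m_1 = 21, m_2 = 0.
On [1, 2], p(x) = -3 + 5·(x - 1) + 21/2·(x - 1)² - 7/2·(x - 1)³.
With (x - 1) = 1/4: p(5/4) = -147/128.

-1.1484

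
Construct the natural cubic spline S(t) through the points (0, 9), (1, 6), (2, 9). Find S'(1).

Write M_i for S''(x_i). With h_i = 1, 1 and divided differences Δ_i = -3, 3, the continuity of S' gives the tridiagonal system
  1·M_0 + 4·M_1 + 1·M_2 = 6(Δ_1 - Δ_0) = 36
Natural end conditions: M_0 = M_2 = 0.
Solving: M_0 = 0, M_1 = 9, M_2 = 0.
On [1, 2], S'(t) = b_1 + 2c_1·(t - 1) + 3d_1·(t - 1)² with b_1 = Δ_1 - h_1(2M_1 + M_2)/6 = 0, c_1 = M_1/2 = 9/2, d_1 = (M_2 - M_1)/(6h_1) = -3/2. So S'(1) = 0.

0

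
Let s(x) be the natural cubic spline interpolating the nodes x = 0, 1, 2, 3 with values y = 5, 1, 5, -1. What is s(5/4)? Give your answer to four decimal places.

1.8313

With σ_i denoting the second derivative at x_i, h_i = 1, 1, 1, and Δ_i = (y_(i+1) − y_i)/h_i = -4, 4, -6:
  1·σ_0 + 4·σ_1 + 1·σ_2 = 6(Δ_1 - Δ_0) = 48
  1·σ_1 + 4·σ_2 + 1·σ_3 = 6(Δ_2 - Δ_1) = -60
Natural end conditions: σ_0 = σ_3 = 0.
Solving the tridiagonal system: σ_0 = 0, σ_1 = 84/5, σ_2 = -96/5, σ_3 = 0.
On [1, 2], s(x) = 1 + 8/5·(x - 1) + 42/5·(x - 1)² - 6·(x - 1)³.
With (x - 1) = 1/4: s(5/4) = 293/160.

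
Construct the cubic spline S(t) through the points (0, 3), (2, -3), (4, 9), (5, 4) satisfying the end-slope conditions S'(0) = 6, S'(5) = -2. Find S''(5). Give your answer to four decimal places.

18.9565

Let σ_i = S''(x_i). Step sizes h_i = 2, 2, 1; slopes of the chords Δ_i = (y_(i+1) - y_i)/h_i = -3, 6, -5.
  2·σ_0 + 8·σ_1 + 2·σ_2 = 6(Δ_1 - Δ_0) = 54
  2·σ_1 + 6·σ_2 + 1·σ_3 = 6(Δ_2 - Δ_1) = -66
Clamped end conditions give two more equations: 2h_0·σ_0 + h_0·σ_1 = 6(Δ_0 - S'(0)) = -54 and h_2·σ_2 + 2h_2·σ_3 = 6(S'(5) - Δ_2) = 18.
Forward elimination and back-substitution give σ_0 = -509/23, σ_1 = 397/23, σ_2 = -458/23, σ_3 = 436/23.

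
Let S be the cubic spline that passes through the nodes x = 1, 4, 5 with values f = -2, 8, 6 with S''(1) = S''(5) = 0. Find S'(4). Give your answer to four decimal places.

Let σ_i = S''(x_i). Step sizes h_i = 3, 1; slopes of the chords Δ_i = (y_(i+1) - y_i)/h_i = 10/3, -2.
  3·σ_0 + 8·σ_1 + 1·σ_2 = 6(Δ_1 - Δ_0) = -32
Natural end conditions: σ_0 = σ_2 = 0.
Forward elimination and back-substitution give σ_0 = 0, σ_1 = -4, σ_2 = 0.
On [4, 5], S'(x) = b_1 + 2c_1·(x - 4) + 3d_1·(x - 4)² with b_1 = Δ_1 - h_1(2σ_1 + σ_2)/6 = -2/3, c_1 = σ_1/2 = -2, d_1 = (σ_2 - σ_1)/(6h_1) = 2/3. So S'(4) = -2/3.

-0.6667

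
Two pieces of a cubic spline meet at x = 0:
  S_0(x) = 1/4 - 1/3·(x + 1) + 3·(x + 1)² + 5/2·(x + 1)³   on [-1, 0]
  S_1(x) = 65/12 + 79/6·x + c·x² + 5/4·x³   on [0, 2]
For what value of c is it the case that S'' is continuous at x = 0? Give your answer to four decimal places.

S_0''(x) = 6 + 15·(x + 1), so S_0''(0) = 21. On the right, S_1''(0) = 2c, so c = 21/2.

10.5000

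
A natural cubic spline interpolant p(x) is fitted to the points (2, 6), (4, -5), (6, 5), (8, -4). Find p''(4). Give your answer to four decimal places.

With m_i denoting the second derivative at x_i, h_i = 2, 2, 2, and Δ_i = (y_(i+1) − y_i)/h_i = -11/2, 5, -9/2:
  2·m_0 + 8·m_1 + 2·m_2 = 6(Δ_1 - Δ_0) = 63
  2·m_1 + 8·m_2 + 2·m_3 = 6(Δ_2 - Δ_1) = -57
Natural end conditions: m_0 = m_3 = 0.
Hence m_0 = 0, m_1 = 103/10, m_2 = -97/10, m_3 = 0.

10.3000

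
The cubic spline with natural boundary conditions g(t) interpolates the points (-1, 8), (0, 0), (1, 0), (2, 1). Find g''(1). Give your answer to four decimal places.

Put m_i = g'' at the i-th knot. Here h = (1, 1, 1) and Δ = (-8, 0, 1), so the interior equations h_(i-1)·m_(i-1) + 2(h_(i-1)+h_i)·m_i + h_i·m_(i+1) = 6(Δ_i − Δ_(i-1)) read
  1·m_0 + 4·m_1 + 1·m_2 = 6(Δ_1 - Δ_0) = 48
  1·m_1 + 4·m_2 + 1·m_3 = 6(Δ_2 - Δ_1) = 6
Natural end conditions: m_0 = m_3 = 0.
Forward elimination and back-substitution give m_0 = 0, m_1 = 62/5, m_2 = -8/5, m_3 = 0.

-1.6000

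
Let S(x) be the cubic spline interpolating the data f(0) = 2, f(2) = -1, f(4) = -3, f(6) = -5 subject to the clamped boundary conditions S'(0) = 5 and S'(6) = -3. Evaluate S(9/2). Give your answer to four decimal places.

-3.0219

Put M_i = S'' at the i-th knot. Here h = (2, 2, 2) and Δ = (-3/2, -1, -1), so the interior equations h_(i-1)·M_(i-1) + 2(h_(i-1)+h_i)·M_i + h_i·M_(i+1) = 6(Δ_i − Δ_(i-1)) read
  2·M_0 + 8·M_1 + 2·M_2 = 6(Δ_1 - Δ_0) = 3
  2·M_1 + 8·M_2 + 2·M_3 = 6(Δ_2 - Δ_1) = 0
Clamped end conditions give two more equations: 2h_0·M_0 + h_0·M_1 = 6(Δ_0 - S'(0)) = -39 and h_2·M_2 + 2h_2·M_3 = 6(S'(6) - Δ_2) = -12.
Hence M_0 = -341/30, M_1 = 97/30, M_2 = -1/15, M_3 = -89/30.
On [4, 6], S(x) = -3 + 1/30·(x - 4) - 1/30·(x - 4)² - 29/120·(x - 4)³.
With (x - 4) = 1/2: S(9/2) = -967/320.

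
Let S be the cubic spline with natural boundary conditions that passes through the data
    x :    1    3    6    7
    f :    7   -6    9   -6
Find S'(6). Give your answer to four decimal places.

-8.3944

Let m_i = S''(x_i). Step sizes h_i = 2, 3, 1; slopes of the chords Δ_i = (y_(i+1) - y_i)/h_i = -13/2, 5, -15.
  2·m_0 + 10·m_1 + 3·m_2 = 6(Δ_1 - Δ_0) = 69
  3·m_1 + 8·m_2 + 1·m_3 = 6(Δ_2 - Δ_1) = -120
Natural end conditions: m_0 = m_3 = 0.
Solving the tridiagonal system: m_0 = 0, m_1 = 912/71, m_2 = -1407/71, m_3 = 0.
On [6, 7], S'(x) = b_2 + 2c_2·(x - 6) + 3d_2·(x - 6)² with b_2 = Δ_2 - h_2(2m_2 + m_3)/6 = -596/71, c_2 = m_2/2 = -1407/142, d_2 = (m_3 - m_2)/(6h_2) = 469/142. So S'(6) = -596/71.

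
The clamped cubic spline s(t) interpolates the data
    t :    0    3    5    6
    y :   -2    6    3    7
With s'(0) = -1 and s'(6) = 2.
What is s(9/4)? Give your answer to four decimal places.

4.7537

With M_i denoting the second derivative at x_i, h_i = 3, 2, 1, and Δ_i = (y_(i+1) − y_i)/h_i = 8/3, -3/2, 4:
  3·M_0 + 10·M_1 + 2·M_2 = 6(Δ_1 - Δ_0) = -25
  2·M_1 + 6·M_2 + 1·M_3 = 6(Δ_2 - Δ_1) = 33
Clamped end conditions give two more equations: 2h_0·M_0 + h_0·M_1 = 6(Δ_0 - s'(0)) = 22 and h_2·M_2 + 2h_2·M_3 = 6(s'(6) - Δ_2) = -12.
Forward elimination and back-substitution give M_0 = 131/19, M_1 = -368/57, M_2 = 538/57, M_3 = -611/57.
On [0, 3], s(t) = -2 - 1·t + 131/38·t² - 761/1026·t³.
With t = 9/4: s(9/4) = 11561/2432.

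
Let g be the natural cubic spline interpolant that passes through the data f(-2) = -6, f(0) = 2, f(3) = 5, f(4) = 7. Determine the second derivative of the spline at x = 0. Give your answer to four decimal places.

Write M_i for g''(x_i). With h_i = 2, 3, 1 and divided differences Δ_i = 4, 1, 2, the continuity of g' gives the tridiagonal system
  2·M_0 + 10·M_1 + 3·M_2 = 6(Δ_1 - Δ_0) = -18
  3·M_1 + 8·M_2 + 1·M_3 = 6(Δ_2 - Δ_1) = 6
Natural end conditions: M_0 = M_3 = 0.
Hence M_0 = 0, M_1 = -162/71, M_2 = 114/71, M_3 = 0.

-2.2817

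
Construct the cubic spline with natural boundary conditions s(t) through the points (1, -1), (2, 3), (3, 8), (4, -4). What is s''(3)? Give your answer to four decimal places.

-27.6000

With M_i denoting the second derivative at x_i, h_i = 1, 1, 1, and Δ_i = (y_(i+1) − y_i)/h_i = 4, 5, -12:
  1·M_0 + 4·M_1 + 1·M_2 = 6(Δ_1 - Δ_0) = 6
  1·M_1 + 4·M_2 + 1·M_3 = 6(Δ_2 - Δ_1) = -102
Natural end conditions: M_0 = M_3 = 0.
Solving the tridiagonal system: M_0 = 0, M_1 = 42/5, M_2 = -138/5, M_3 = 0.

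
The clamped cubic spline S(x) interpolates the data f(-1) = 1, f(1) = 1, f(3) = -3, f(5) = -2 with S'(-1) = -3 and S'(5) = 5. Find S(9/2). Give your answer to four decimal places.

-3.7813

Put σ_i = S'' at the i-th knot. Here h = (2, 2, 2) and Δ = (0, -2, 1/2), so the interior equations h_(i-1)·σ_(i-1) + 2(h_(i-1)+h_i)·σ_i + h_i·σ_(i+1) = 6(Δ_i − Δ_(i-1)) read
  2·σ_0 + 8·σ_1 + 2·σ_2 = 6(Δ_1 - Δ_0) = -12
  2·σ_1 + 8·σ_2 + 2·σ_3 = 6(Δ_2 - Δ_1) = 15
Clamped end conditions give two more equations: 2h_0·σ_0 + h_0·σ_1 = 6(Δ_0 - S'(-1)) = 18 and h_2·σ_2 + 2h_2·σ_3 = 6(S'(5) - Δ_2) = 27.
Solving: σ_0 = 37/6, σ_1 = -10/3, σ_2 = 7/6, σ_3 = 37/6.
On [3, 5], S(x) = -3 - 7/3·(x - 3) + 7/12·(x - 3)² + 5/12·(x - 3)³.
With (x - 3) = 3/2: S(9/2) = -121/32.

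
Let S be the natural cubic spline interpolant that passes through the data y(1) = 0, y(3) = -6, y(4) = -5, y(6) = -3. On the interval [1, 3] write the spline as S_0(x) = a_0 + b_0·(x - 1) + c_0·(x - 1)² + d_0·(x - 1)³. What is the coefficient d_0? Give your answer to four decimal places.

With M_i denoting the second derivative at x_i, h_i = 2, 1, 2, and Δ_i = (y_(i+1) − y_i)/h_i = -3, 1, 1:
  2·M_0 + 6·M_1 + 1·M_2 = 6(Δ_1 - Δ_0) = 24
  1·M_1 + 6·M_2 + 2·M_3 = 6(Δ_2 - Δ_1) = 0
Natural end conditions: M_0 = M_3 = 0.
Solving: M_0 = 0, M_1 = 144/35, M_2 = -24/35, M_3 = 0.
On [1, 3], with S_0(x) = a_0 + b_0·(x - 1) + c_0·(x - 1)² + d_0·(x - 1)³: c_0 = M_0/2 = 0, d_0 = (M_1 - M_0)/(6h_0) = 12/35, b_0 = Δ_0 - h_0(2M_0 + M_1)/6 = -153/35.

0.3429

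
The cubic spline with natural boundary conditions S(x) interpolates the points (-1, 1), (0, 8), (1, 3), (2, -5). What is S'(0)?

1

Let σ_i = S''(x_i). Step sizes h_i = 1, 1, 1; slopes of the chords Δ_i = (y_(i+1) - y_i)/h_i = 7, -5, -8.
  1·σ_0 + 4·σ_1 + 1·σ_2 = 6(Δ_1 - Δ_0) = -72
  1·σ_1 + 4·σ_2 + 1·σ_3 = 6(Δ_2 - Δ_1) = -18
Natural end conditions: σ_0 = σ_3 = 0.
Solving the tridiagonal system: σ_0 = 0, σ_1 = -18, σ_2 = 0, σ_3 = 0.
On [0, 1], S'(x) = b_1 + 2c_1·x + 3d_1·x² with b_1 = Δ_1 - h_1(2σ_1 + σ_2)/6 = 1, c_1 = σ_1/2 = -9, d_1 = (σ_2 - σ_1)/(6h_1) = 3. So S'(0) = 1.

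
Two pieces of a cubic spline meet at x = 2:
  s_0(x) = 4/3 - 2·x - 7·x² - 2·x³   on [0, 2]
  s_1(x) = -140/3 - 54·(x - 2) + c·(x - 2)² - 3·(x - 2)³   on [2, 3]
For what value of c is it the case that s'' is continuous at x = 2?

s_0''(x) = -14 - 12·x, so s_0''(2) = -38. On the right, s_1''(2) = 2c, so c = -19.

-19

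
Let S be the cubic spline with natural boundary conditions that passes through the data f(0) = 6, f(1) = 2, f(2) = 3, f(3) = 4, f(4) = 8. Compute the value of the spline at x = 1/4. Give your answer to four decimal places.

Put m_i = S'' at the i-th knot. Here h = (1, 1, 1, 1) and Δ = (-4, 1, 1, 4), so the interior equations h_(i-1)·m_(i-1) + 2(h_(i-1)+h_i)·m_i + h_i·m_(i+1) = 6(Δ_i − Δ_(i-1)) read
  1·m_0 + 4·m_1 + 1·m_2 = 6(Δ_1 - Δ_0) = 30
  1·m_1 + 4·m_2 + 1·m_3 = 6(Δ_2 - Δ_1) = 0
  1·m_2 + 4·m_3 + 1·m_4 = 6(Δ_3 - Δ_2) = 18
Natural end conditions: m_0 = m_4 = 0.
Forward elimination and back-substitution give m_0 = 0, m_1 = 117/14, m_2 = -24/7, m_3 = 75/14, m_4 = 0.
On [0, 1], S(x) = 6 - 151/28·x + 0·x² + 39/28·x³.
With x = 1/4: S(1/4) = 8375/1792.

4.6735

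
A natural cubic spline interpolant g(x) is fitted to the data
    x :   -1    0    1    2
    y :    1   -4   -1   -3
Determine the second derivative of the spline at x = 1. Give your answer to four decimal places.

-11.2000

Write σ_i for g''(x_i). With h_i = 1, 1, 1 and divided differences Δ_i = -5, 3, -2, the continuity of g' gives the tridiagonal system
  1·σ_0 + 4·σ_1 + 1·σ_2 = 6(Δ_1 - Δ_0) = 48
  1·σ_1 + 4·σ_2 + 1·σ_3 = 6(Δ_2 - Δ_1) = -30
Natural end conditions: σ_0 = σ_3 = 0.
Hence σ_0 = 0, σ_1 = 74/5, σ_2 = -56/5, σ_3 = 0.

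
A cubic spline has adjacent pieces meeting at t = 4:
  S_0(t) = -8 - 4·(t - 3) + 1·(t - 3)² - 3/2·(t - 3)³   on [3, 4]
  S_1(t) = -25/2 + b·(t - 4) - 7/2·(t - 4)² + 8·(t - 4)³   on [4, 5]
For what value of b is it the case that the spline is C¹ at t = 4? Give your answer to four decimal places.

-6.5000

S_0'(t) = -4 + 2·(t - 3) - 9/2·(t - 3)², so S_0'(4) = -13/2. On the right, S_1'(4) = b, so b = -13/2.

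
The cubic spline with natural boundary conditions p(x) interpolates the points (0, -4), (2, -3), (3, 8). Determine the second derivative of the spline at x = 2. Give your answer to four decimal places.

10.5000

Let σ_i = p''(x_i). Step sizes h_i = 2, 1; slopes of the chords Δ_i = (y_(i+1) - y_i)/h_i = 1/2, 11.
  2·σ_0 + 6·σ_1 + 1·σ_2 = 6(Δ_1 - Δ_0) = 63
Natural end conditions: σ_0 = σ_2 = 0.
Solving the tridiagonal system: σ_0 = 0, σ_1 = 21/2, σ_2 = 0.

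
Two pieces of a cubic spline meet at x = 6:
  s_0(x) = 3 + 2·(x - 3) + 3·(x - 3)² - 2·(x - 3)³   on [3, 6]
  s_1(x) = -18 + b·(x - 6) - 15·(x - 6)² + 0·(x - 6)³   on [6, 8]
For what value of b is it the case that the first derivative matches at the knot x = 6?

s_0'(x) = 2 + 6·(x - 3) - 6·(x - 3)², so s_0'(6) = -34. On the right, s_1'(6) = b, so b = -34.

-34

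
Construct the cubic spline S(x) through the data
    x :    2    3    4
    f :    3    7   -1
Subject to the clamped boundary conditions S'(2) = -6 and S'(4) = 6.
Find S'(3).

Write M_i for S''(x_i). With h_i = 1, 1 and divided differences Δ_i = 4, -8, the continuity of S' gives the tridiagonal system
  1·M_0 + 4·M_1 + 1·M_2 = 6(Δ_1 - Δ_0) = -72
Clamped end conditions give two more equations: 2h_0·M_0 + h_0·M_1 = 6(Δ_0 - S'(2)) = 60 and h_1·M_1 + 2h_1·M_2 = 6(S'(4) - Δ_1) = 84.
Solving: M_0 = 54, M_1 = -48, M_2 = 66.
On [3, 4], S'(x) = b_1 + 2c_1·(x - 3) + 3d_1·(x - 3)² with b_1 = Δ_1 - h_1(2M_1 + M_2)/6 = -3, c_1 = M_1/2 = -24, d_1 = (M_2 - M_1)/(6h_1) = 19. So S'(3) = -3.

-3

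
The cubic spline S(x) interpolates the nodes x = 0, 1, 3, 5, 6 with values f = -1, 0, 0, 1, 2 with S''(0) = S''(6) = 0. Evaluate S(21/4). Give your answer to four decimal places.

1.2336

With m_i denoting the second derivative at x_i, h_i = 1, 2, 2, 1, and Δ_i = (y_(i+1) − y_i)/h_i = 1, 0, 1/2, 1:
  1·m_0 + 6·m_1 + 2·m_2 = 6(Δ_1 - Δ_0) = -6
  2·m_1 + 8·m_2 + 2·m_3 = 6(Δ_2 - Δ_1) = 3
  2·m_2 + 6·m_3 + 1·m_4 = 6(Δ_3 - Δ_2) = 3
Natural end conditions: m_0 = m_4 = 0.
Hence m_0 = 0, m_1 = -6/5, m_2 = 3/5, m_3 = 3/10, m_4 = 0.
On [5, 6], S(x) = 1 + 9/10·(x - 5) + 3/20·(x - 5)² - 1/20·(x - 5)³.
With (x - 5) = 1/4: S(21/4) = 1579/1280.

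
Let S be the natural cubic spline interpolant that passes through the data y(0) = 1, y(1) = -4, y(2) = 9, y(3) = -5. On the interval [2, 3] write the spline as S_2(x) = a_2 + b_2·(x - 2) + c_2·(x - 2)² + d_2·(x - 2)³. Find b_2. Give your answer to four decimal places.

2.8000

Write m_i for S''(x_i). With h_i = 1, 1, 1 and divided differences Δ_i = -5, 13, -14, the continuity of S' gives the tridiagonal system
  1·m_0 + 4·m_1 + 1·m_2 = 6(Δ_1 - Δ_0) = 108
  1·m_1 + 4·m_2 + 1·m_3 = 6(Δ_2 - Δ_1) = -162
Natural end conditions: m_0 = m_3 = 0.
Solving: m_0 = 0, m_1 = 198/5, m_2 = -252/5, m_3 = 0.
On [2, 3], with S_2(x) = a_2 + b_2·(x - 2) + c_2·(x - 2)² + d_2·(x - 2)³: c_2 = m_2/2 = -126/5, d_2 = (m_3 - m_2)/(6h_2) = 42/5, b_2 = Δ_2 - h_2(2m_2 + m_3)/6 = 14/5.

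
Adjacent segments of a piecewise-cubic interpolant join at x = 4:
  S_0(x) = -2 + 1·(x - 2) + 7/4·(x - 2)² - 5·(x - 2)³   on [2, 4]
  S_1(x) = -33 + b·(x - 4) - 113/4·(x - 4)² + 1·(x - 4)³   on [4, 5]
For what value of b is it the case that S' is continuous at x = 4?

-52

S_0'(x) = 1 + 7/2·(x - 2) - 15·(x - 2)², so S_0'(4) = -52. On the right, S_1'(4) = b, so b = -52.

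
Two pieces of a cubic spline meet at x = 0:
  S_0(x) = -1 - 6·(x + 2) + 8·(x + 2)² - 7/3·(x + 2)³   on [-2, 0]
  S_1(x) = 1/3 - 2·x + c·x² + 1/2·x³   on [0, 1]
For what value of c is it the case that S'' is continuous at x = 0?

-6

S_0''(x) = 16 - 14·(x + 2), so S_0''(0) = -12. On the right, S_1''(0) = 2c, so c = -6.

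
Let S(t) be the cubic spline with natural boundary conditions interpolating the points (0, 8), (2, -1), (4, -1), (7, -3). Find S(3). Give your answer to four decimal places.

-1.6316

Let σ_i = S''(x_i). Step sizes h_i = 2, 2, 3; slopes of the chords Δ_i = (y_(i+1) - y_i)/h_i = -9/2, 0, -2/3.
  2·σ_0 + 8·σ_1 + 2·σ_2 = 6(Δ_1 - Δ_0) = 27
  2·σ_1 + 10·σ_2 + 3·σ_3 = 6(Δ_2 - Δ_1) = -4
Natural end conditions: σ_0 = σ_3 = 0.
Solving the tridiagonal system: σ_0 = 0, σ_1 = 139/38, σ_2 = -43/38, σ_3 = 0.
On [2, 4], S(t) = -1 - 235/114·(t - 2) + 139/76·(t - 2)² - 91/228·(t - 2)³.
With (t - 2) = 1: S(3) = -31/19.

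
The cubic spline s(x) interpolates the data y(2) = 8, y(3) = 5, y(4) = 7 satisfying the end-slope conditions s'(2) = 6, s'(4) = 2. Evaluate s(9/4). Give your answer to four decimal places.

8.5039

Write σ_i for s''(x_i). With h_i = 1, 1 and divided differences Δ_i = -3, 2, the continuity of s' gives the tridiagonal system
  1·σ_0 + 4·σ_1 + 1·σ_2 = 6(Δ_1 - Δ_0) = 30
Clamped end conditions give two more equations: 2h_0·σ_0 + h_0·σ_1 = 6(Δ_0 - s'(2)) = -54 and h_1·σ_1 + 2h_1·σ_2 = 6(s'(4) - Δ_1) = 0.
Solving: σ_0 = -73/2, σ_1 = 19, σ_2 = -19/2.
On [2, 3], s(x) = 8 + 6·(x - 2) - 73/4·(x - 2)² + 37/4·(x - 2)³.
With (x - 2) = 1/4: s(9/4) = 2177/256.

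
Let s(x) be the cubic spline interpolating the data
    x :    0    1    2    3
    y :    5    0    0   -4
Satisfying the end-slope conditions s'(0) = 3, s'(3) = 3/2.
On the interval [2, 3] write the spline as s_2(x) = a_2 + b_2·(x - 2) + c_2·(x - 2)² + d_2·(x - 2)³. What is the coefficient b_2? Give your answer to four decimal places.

With M_i denoting the second derivative at x_i, h_i = 1, 1, 1, and Δ_i = (y_(i+1) − y_i)/h_i = -5, 0, -4:
  1·M_0 + 4·M_1 + 1·M_2 = 6(Δ_1 - Δ_0) = 30
  1·M_1 + 4·M_2 + 1·M_3 = 6(Δ_2 - Δ_1) = -24
Clamped end conditions give two more equations: 2h_0·M_0 + h_0·M_1 = 6(Δ_0 - s'(0)) = -48 and h_2·M_2 + 2h_2·M_3 = 6(s'(3) - Δ_2) = 33.
Solving: M_0 = -171/5, M_1 = 102/5, M_2 = -87/5, M_3 = 126/5.
On [2, 3], with s_2(x) = a_2 + b_2·(x - 2) + c_2·(x - 2)² + d_2·(x - 2)³: c_2 = M_2/2 = -87/10, d_2 = (M_3 - M_2)/(6h_2) = 71/10, b_2 = Δ_2 - h_2(2M_2 + M_3)/6 = -12/5.

-2.4000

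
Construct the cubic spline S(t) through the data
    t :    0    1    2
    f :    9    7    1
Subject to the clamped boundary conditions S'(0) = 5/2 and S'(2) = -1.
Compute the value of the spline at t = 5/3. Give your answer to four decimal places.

2.2315

Write M_i for S''(x_i). With h_i = 1, 1 and divided differences Δ_i = -2, -6, the continuity of S' gives the tridiagonal system
  1·M_0 + 4·M_1 + 1·M_2 = 6(Δ_1 - Δ_0) = -24
Clamped end conditions give two more equations: 2h_0·M_0 + h_0·M_1 = 6(Δ_0 - S'(0)) = -27 and h_1·M_1 + 2h_1·M_2 = 6(S'(2) - Δ_1) = 30.
Forward elimination and back-substitution give M_0 = -37/4, M_1 = -17/2, M_2 = 77/4.
On [1, 2], S(t) = 7 - 51/8·(t - 1) - 17/4·(t - 1)² + 37/8·(t - 1)³.
With (t - 1) = 2/3: S(5/3) = 241/108.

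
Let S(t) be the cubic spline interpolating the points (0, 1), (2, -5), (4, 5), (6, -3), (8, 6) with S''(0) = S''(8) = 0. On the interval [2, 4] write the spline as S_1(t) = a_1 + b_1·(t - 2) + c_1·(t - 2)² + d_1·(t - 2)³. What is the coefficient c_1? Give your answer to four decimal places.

4.4063

Let σ_i = S''(x_i). Step sizes h_i = 2, 2, 2, 2; slopes of the chords Δ_i = (y_(i+1) - y_i)/h_i = -3, 5, -4, 9/2.
  2·σ_0 + 8·σ_1 + 2·σ_2 = 6(Δ_1 - Δ_0) = 48
  2·σ_1 + 8·σ_2 + 2·σ_3 = 6(Δ_2 - Δ_1) = -54
  2·σ_2 + 8·σ_3 + 2·σ_4 = 6(Δ_3 - Δ_2) = 51
Natural end conditions: σ_0 = σ_4 = 0.
Solving: σ_0 = 0, σ_1 = 141/16, σ_2 = -45/4, σ_3 = 147/16, σ_4 = 0.
On [2, 4], with S_1(t) = a_1 + b_1·(t - 2) + c_1·(t - 2)² + d_1·(t - 2)³: c_1 = σ_1/2 = 141/32, d_1 = (σ_2 - σ_1)/(6h_1) = -107/64, b_1 = Δ_1 - h_1(2σ_1 + σ_2)/6 = 23/8.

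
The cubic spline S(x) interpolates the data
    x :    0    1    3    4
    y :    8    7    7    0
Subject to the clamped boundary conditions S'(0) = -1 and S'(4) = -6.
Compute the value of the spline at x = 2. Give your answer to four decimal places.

8.3000

Put m_i = S'' at the i-th knot. Here h = (1, 2, 1) and Δ = (-1, 0, -7), so the interior equations h_(i-1)·m_(i-1) + 2(h_(i-1)+h_i)·m_i + h_i·m_(i+1) = 6(Δ_i − Δ_(i-1)) read
  1·m_0 + 6·m_1 + 2·m_2 = 6(Δ_1 - Δ_0) = 6
  2·m_1 + 6·m_2 + 1·m_3 = 6(Δ_2 - Δ_1) = -42
Clamped end conditions give two more equations: 2h_0·m_0 + h_0·m_1 = 6(Δ_0 - S'(0)) = 0 and h_2·m_2 + 2h_2·m_3 = 6(S'(4) - Δ_2) = 6.
Solving the tridiagonal system: m_0 = -82/35, m_1 = 164/35, m_2 = -346/35, m_3 = 278/35.
On [1, 3], S(x) = 7 + 6/35·(x - 1) + 82/35·(x - 1)² - 17/14·(x - 1)³.
With (x - 1) = 1: S(2) = 83/10.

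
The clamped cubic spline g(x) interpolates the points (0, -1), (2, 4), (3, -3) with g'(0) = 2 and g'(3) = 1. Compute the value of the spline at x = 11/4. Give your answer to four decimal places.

-2.3477

Let m_i = g''(x_i). Step sizes h_i = 2, 1; slopes of the chords Δ_i = (y_(i+1) - y_i)/h_i = 5/2, -7.
  2·m_0 + 6·m_1 + 1·m_2 = 6(Δ_1 - Δ_0) = -57
Clamped end conditions give two more equations: 2h_0·m_0 + h_0·m_1 = 6(Δ_0 - g'(0)) = 3 and h_1·m_1 + 2h_1·m_2 = 6(g'(3) - Δ_1) = 48.
Solving the tridiagonal system: m_0 = 119/12, m_1 = -55/3, m_2 = 199/6.
On [2, 3], g(x) = 4 - 77/12·(x - 2) - 55/6·(x - 2)² + 103/12·(x - 2)³.
With (x - 2) = 3/4: g(11/4) = -601/256.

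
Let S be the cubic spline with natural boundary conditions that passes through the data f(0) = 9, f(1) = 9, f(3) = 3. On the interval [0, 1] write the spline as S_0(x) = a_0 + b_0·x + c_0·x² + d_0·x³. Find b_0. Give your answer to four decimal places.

Let M_i = S''(x_i). Step sizes h_i = 1, 2; slopes of the chords Δ_i = (y_(i+1) - y_i)/h_i = 0, -3.
  1·M_0 + 6·M_1 + 2·M_2 = 6(Δ_1 - Δ_0) = -18
Natural end conditions: M_0 = M_2 = 0.
Solving: M_0 = 0, M_1 = -3, M_2 = 0.
On [0, 1], with S_0(x) = a_0 + b_0·x + c_0·x² + d_0·x³: c_0 = M_0/2 = 0, d_0 = (M_1 - M_0)/(6h_0) = -1/2, b_0 = Δ_0 - h_0(2M_0 + M_1)/6 = 1/2.

0.5000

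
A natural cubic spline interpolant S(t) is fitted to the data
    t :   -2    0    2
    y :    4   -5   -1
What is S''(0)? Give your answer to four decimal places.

Write σ_i for S''(x_i). With h_i = 2, 2 and divided differences Δ_i = -9/2, 2, the continuity of S' gives the tridiagonal system
  2·σ_0 + 8·σ_1 + 2·σ_2 = 6(Δ_1 - Δ_0) = 39
Natural end conditions: σ_0 = σ_2 = 0.
Solving: σ_0 = 0, σ_1 = 39/8, σ_2 = 0.

4.8750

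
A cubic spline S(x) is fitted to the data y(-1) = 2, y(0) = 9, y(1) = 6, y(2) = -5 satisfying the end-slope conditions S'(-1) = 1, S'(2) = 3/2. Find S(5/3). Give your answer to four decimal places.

-3.2840

With m_i denoting the second derivative at x_i, h_i = 1, 1, 1, and Δ_i = (y_(i+1) − y_i)/h_i = 7, -3, -11:
  1·m_0 + 4·m_1 + 1·m_2 = 6(Δ_1 - Δ_0) = -60
  1·m_1 + 4·m_2 + 1·m_3 = 6(Δ_2 - Δ_1) = -48
Clamped end conditions give two more equations: 2h_0·m_0 + h_0·m_1 = 6(Δ_0 - S'(-1)) = 36 and h_2·m_2 + 2h_2·m_3 = 6(S'(2) - Δ_2) = 75.
Forward elimination and back-substitution give m_0 = 79/3, m_1 = -50/3, m_2 = -59/3, m_3 = 142/3.
On [1, 2], S(x) = 6 - 37/3·(x - 1) - 59/6·(x - 1)² + 67/6·(x - 1)³.
With (x - 1) = 2/3: S(5/3) = -266/81.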